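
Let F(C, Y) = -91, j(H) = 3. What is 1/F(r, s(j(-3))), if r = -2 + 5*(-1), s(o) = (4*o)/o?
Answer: -1/91 ≈ -0.010989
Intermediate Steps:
s(o) = 4
r = -7 (r = -2 - 5 = -7)
1/F(r, s(j(-3))) = 1/(-91) = -1/91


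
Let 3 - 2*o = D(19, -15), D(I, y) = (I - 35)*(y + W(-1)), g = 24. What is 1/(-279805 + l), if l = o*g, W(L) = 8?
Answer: -1/281113 ≈ -3.5573e-6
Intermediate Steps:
D(I, y) = (-35 + I)*(8 + y) (D(I, y) = (I - 35)*(y + 8) = (-35 + I)*(8 + y))
o = -109/2 (o = 3/2 - (-280 - 35*(-15) + 8*19 + 19*(-15))/2 = 3/2 - (-280 + 525 + 152 - 285)/2 = 3/2 - ½*112 = 3/2 - 56 = -109/2 ≈ -54.500)
l = -1308 (l = -109/2*24 = -1308)
1/(-279805 + l) = 1/(-279805 - 1308) = 1/(-281113) = -1/281113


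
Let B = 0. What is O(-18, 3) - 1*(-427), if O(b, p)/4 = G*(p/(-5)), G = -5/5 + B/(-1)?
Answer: 2147/5 ≈ 429.40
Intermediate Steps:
G = -1 (G = -5/5 + 0/(-1) = -5*⅕ + 0*(-1) = -1 + 0 = -1)
O(b, p) = 4*p/5 (O(b, p) = 4*(-p/(-5)) = 4*(-p*(-1)/5) = 4*(-(-1)*p/5) = 4*(p/5) = 4*p/5)
O(-18, 3) - 1*(-427) = (⅘)*3 - 1*(-427) = 12/5 + 427 = 2147/5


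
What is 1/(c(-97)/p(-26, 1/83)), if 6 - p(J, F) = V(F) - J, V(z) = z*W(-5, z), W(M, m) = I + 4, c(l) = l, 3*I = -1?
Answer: 4991/24153 ≈ 0.20664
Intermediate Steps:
I = -⅓ (I = (⅓)*(-1) = -⅓ ≈ -0.33333)
W(M, m) = 11/3 (W(M, m) = -⅓ + 4 = 11/3)
V(z) = 11*z/3 (V(z) = z*(11/3) = 11*z/3)
p(J, F) = 6 + J - 11*F/3 (p(J, F) = 6 - (11*F/3 - J) = 6 - (-J + 11*F/3) = 6 + (J - 11*F/3) = 6 + J - 11*F/3)
1/(c(-97)/p(-26, 1/83)) = 1/(-97/(6 - 26 - 11/3/83)) = 1/(-97/(6 - 26 - 11/3*1/83)) = 1/(-97/(6 - 26 - 11/249)) = 1/(-97/(-4991/249)) = 1/(-97*(-249/4991)) = 1/(24153/4991) = 4991/24153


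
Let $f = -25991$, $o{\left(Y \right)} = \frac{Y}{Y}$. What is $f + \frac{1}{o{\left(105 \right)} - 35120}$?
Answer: $- \frac{912777930}{35119} \approx -25991.0$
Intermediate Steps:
$o{\left(Y \right)} = 1$
$f + \frac{1}{o{\left(105 \right)} - 35120} = -25991 + \frac{1}{1 - 35120} = -25991 + \frac{1}{-35119} = -25991 - \frac{1}{35119} = - \frac{912777930}{35119}$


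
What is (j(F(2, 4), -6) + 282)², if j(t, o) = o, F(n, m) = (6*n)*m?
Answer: 76176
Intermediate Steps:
F(n, m) = 6*m*n
(j(F(2, 4), -6) + 282)² = (-6 + 282)² = 276² = 76176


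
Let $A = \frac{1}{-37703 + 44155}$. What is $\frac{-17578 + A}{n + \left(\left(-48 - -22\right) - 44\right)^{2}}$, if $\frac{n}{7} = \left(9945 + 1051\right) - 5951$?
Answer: $- \frac{22682651}{51893436} \approx -0.4371$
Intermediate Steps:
$n = 35315$ ($n = 7 \left(\left(9945 + 1051\right) - 5951\right) = 7 \left(10996 - 5951\right) = 7 \cdot 5045 = 35315$)
$A = \frac{1}{6452} \approx 0.00015499$
$\frac{-17578 + A}{n + \left(\left(-48 - -22\right) - 44\right)^{2}} = \frac{-17578 + \frac{1}{6452}}{35315 + \left(\left(-48 - -22\right) - 44\right)^{2}} = - \frac{113413255}{6452 \left(35315 + \left(\left(-48 + 22\right) - 44\right)^{2}\right)} = - \frac{113413255}{6452 \left(35315 + \left(-26 - 44\right)^{2}\right)} = - \frac{113413255}{6452 \left(35315 + \left(-70\right)^{2}\right)} = - \frac{113413255}{6452 \left(35315 + 4900\right)} = - \frac{113413255}{6452 \cdot 40215} = \left(- \frac{113413255}{6452}\right) \frac{1}{40215} = - \frac{22682651}{51893436}$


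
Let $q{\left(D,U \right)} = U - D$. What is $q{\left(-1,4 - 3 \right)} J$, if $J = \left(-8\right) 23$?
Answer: $-368$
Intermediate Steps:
$J = -184$
$q{\left(-1,4 - 3 \right)} J = \left(\left(4 - 3\right) - -1\right) \left(-184\right) = \left(\left(4 - 3\right) + 1\right) \left(-184\right) = \left(1 + 1\right) \left(-184\right) = 2 \left(-184\right) = -368$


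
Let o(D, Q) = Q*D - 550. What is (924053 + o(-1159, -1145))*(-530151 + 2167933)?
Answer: 3685923382356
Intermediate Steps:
o(D, Q) = -550 + D*Q (o(D, Q) = D*Q - 550 = -550 + D*Q)
(924053 + o(-1159, -1145))*(-530151 + 2167933) = (924053 + (-550 - 1159*(-1145)))*(-530151 + 2167933) = (924053 + (-550 + 1327055))*1637782 = (924053 + 1326505)*1637782 = 2250558*1637782 = 3685923382356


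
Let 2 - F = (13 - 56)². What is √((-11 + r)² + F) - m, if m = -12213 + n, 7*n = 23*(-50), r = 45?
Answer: 86641/7 + I*√691 ≈ 12377.0 + 26.287*I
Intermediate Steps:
F = -1847 (F = 2 - (13 - 56)² = 2 - 1*(-43)² = 2 - 1*1849 = 2 - 1849 = -1847)
n = -1150/7 (n = (23*(-50))/7 = (⅐)*(-1150) = -1150/7 ≈ -164.29)
m = -86641/7 (m = -12213 - 1150/7 = -86641/7 ≈ -12377.)
√((-11 + r)² + F) - m = √((-11 + 45)² - 1847) - 1*(-86641/7) = √(34² - 1847) + 86641/7 = √(1156 - 1847) + 86641/7 = √(-691) + 86641/7 = I*√691 + 86641/7 = 86641/7 + I*√691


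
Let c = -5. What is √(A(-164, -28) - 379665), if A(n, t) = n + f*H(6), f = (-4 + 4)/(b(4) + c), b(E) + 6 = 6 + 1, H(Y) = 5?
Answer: I*√379829 ≈ 616.3*I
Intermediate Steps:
b(E) = 1 (b(E) = -6 + (6 + 1) = -6 + 7 = 1)
f = 0 (f = (-4 + 4)/(1 - 5) = 0/(-4) = 0*(-¼) = 0)
A(n, t) = n (A(n, t) = n + 0*5 = n + 0 = n)
√(A(-164, -28) - 379665) = √(-164 - 379665) = √(-379829) = I*√379829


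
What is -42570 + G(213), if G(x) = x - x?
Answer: -42570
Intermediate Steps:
G(x) = 0
-42570 + G(213) = -42570 + 0 = -42570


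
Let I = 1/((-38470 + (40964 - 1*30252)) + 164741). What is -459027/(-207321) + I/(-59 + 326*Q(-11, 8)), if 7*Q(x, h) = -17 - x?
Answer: 7093338194542/3203728717827 ≈ 2.2141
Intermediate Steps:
Q(x, h) = -17/7 - x/7 (Q(x, h) = (-17 - x)/7 = -17/7 - x/7)
I = 1/136983 (I = 1/((-38470 + (40964 - 30252)) + 164741) = 1/((-38470 + 10712) + 164741) = 1/(-27758 + 164741) = 1/136983 ≈ 7.3002e-6)
-459027/(-207321) + I/(-59 + 326*Q(-11, 8)) = -459027/(-207321) + 1/(136983*(-59 + 326*(-17/7 - ⅐*(-11)))) = -459027*(-1/207321) + 1/(136983*(-59 + 326*(-17/7 + 11/7))) = 153009/69107 + 1/(136983*(-59 + 326*(-6/7))) = 153009/69107 + 1/(136983*(-59 - 1956/7)) = 153009/69107 + 1/(136983*(-2369/7)) = 153009/69107 + (1/136983)*(-7/2369) = 153009/69107 - 1/46358961 = 7093338194542/3203728717827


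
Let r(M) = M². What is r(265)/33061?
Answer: 70225/33061 ≈ 2.1241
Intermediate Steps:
r(265)/33061 = 265²/33061 = 70225*(1/33061) = 70225/33061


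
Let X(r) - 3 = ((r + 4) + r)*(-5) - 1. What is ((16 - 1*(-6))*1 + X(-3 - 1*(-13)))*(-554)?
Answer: 53184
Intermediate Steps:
X(r) = -18 - 10*r (X(r) = 3 + (((r + 4) + r)*(-5) - 1) = 3 + (((4 + r) + r)*(-5) - 1) = 3 + ((4 + 2*r)*(-5) - 1) = 3 + ((-20 - 10*r) - 1) = 3 + (-21 - 10*r) = -18 - 10*r)
((16 - 1*(-6))*1 + X(-3 - 1*(-13)))*(-554) = ((16 - 1*(-6))*1 + (-18 - 10*(-3 - 1*(-13))))*(-554) = ((16 + 6)*1 + (-18 - 10*(-3 + 13)))*(-554) = (22*1 + (-18 - 10*10))*(-554) = (22 + (-18 - 100))*(-554) = (22 - 118)*(-554) = -96*(-554) = 53184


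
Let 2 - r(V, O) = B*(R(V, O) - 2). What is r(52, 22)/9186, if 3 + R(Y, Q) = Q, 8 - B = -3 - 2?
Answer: -73/3062 ≈ -0.023841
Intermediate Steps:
B = 13 (B = 8 - (-3 - 2) = 8 - 1*(-5) = 8 + 5 = 13)
R(Y, Q) = -3 + Q
r(V, O) = 67 - 13*O (r(V, O) = 2 - 13*((-3 + O) - 2) = 2 - 13*(-5 + O) = 2 - (-65 + 13*O) = 2 + (65 - 13*O) = 67 - 13*O)
r(52, 22)/9186 = (67 - 13*22)/9186 = (67 - 286)*(1/9186) = -219*1/9186 = -73/3062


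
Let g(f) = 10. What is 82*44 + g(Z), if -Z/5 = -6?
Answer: 3618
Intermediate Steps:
Z = 30 (Z = -5*(-6) = 30)
82*44 + g(Z) = 82*44 + 10 = 3608 + 10 = 3618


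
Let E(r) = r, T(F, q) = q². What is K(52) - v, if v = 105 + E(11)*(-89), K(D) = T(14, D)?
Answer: 3578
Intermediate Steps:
K(D) = D²
v = -874 (v = 105 + 11*(-89) = 105 - 979 = -874)
K(52) - v = 52² - 1*(-874) = 2704 + 874 = 3578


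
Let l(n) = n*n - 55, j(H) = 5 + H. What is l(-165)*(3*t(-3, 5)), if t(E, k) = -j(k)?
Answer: -815100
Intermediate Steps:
t(E, k) = -5 - k (t(E, k) = -(5 + k) = -5 - k)
l(n) = -55 + n² (l(n) = n² - 55 = -55 + n²)
l(-165)*(3*t(-3, 5)) = (-55 + (-165)²)*(3*(-5 - 1*5)) = (-55 + 27225)*(3*(-5 - 5)) = 27170*(3*(-10)) = 27170*(-30) = -815100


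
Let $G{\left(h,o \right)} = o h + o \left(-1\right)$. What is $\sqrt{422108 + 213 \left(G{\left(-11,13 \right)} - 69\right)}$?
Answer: $\sqrt{374183} \approx 611.71$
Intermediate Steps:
$G{\left(h,o \right)} = - o + h o$ ($G{\left(h,o \right)} = h o - o = - o + h o$)
$\sqrt{422108 + 213 \left(G{\left(-11,13 \right)} - 69\right)} = \sqrt{422108 + 213 \left(13 \left(-1 - 11\right) - 69\right)} = \sqrt{422108 + 213 \left(13 \left(-12\right) - 69\right)} = \sqrt{422108 + 213 \left(-156 - 69\right)} = \sqrt{422108 + 213 \left(-225\right)} = \sqrt{422108 - 47925} = \sqrt{374183}$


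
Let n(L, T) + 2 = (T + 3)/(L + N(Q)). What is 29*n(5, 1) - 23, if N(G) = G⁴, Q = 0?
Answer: -289/5 ≈ -57.800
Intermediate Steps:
n(L, T) = -2 + (3 + T)/L (n(L, T) = -2 + (T + 3)/(L + 0⁴) = -2 + (3 + T)/(L + 0) = -2 + (3 + T)/L)
29*n(5, 1) - 23 = 29*((3 + 1 - 2*5)/5) - 23 = 29*((3 + 1 - 10)/5) - 23 = 29*((⅕)*(-6)) - 23 = 29*(-6/5) - 23 = -174/5 - 23 = -289/5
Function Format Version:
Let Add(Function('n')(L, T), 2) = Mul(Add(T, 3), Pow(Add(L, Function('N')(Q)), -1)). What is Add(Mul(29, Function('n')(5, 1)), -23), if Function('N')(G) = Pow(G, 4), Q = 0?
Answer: Rational(-289, 5) ≈ -57.800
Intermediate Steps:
Function('n')(L, T) = Add(-2, Mul(Pow(L, -1), Add(3, T))) (Function('n')(L, T) = Add(-2, Mul(Add(T, 3), Pow(Add(L, Pow(0, 4)), -1))) = Add(-2, Mul(Add(3, T), Pow(Add(L, 0), -1))) = Add(-2, Mul(Add(3, T), Pow(L, -1))) = Add(-2, Mul(Pow(L, -1), Add(3, T))))
Add(Mul(29, Function('n')(5, 1)), -23) = Add(Mul(29, Mul(Pow(5, -1), Add(3, 1, Mul(-2, 5)))), -23) = Add(Mul(29, Mul(Rational(1, 5), Add(3, 1, -10))), -23) = Add(Mul(29, Mul(Rational(1, 5), -6)), -23) = Add(Mul(29, Rational(-6, 5)), -23) = Add(Rational(-174, 5), -23) = Rational(-289, 5)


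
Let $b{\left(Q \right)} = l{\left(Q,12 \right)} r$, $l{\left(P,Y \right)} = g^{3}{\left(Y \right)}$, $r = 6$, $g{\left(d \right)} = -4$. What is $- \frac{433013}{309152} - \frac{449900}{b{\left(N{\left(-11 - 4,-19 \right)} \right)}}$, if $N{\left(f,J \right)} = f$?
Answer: $\frac{67832621}{57966} \approx 1170.2$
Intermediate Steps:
$l{\left(P,Y \right)} = -64$ ($l{\left(P,Y \right)} = \left(-4\right)^{3} = -64$)
$b{\left(Q \right)} = -384$ ($b{\left(Q \right)} = \left(-64\right) 6 = -384$)
$- \frac{433013}{309152} - \frac{449900}{b{\left(N{\left(-11 - 4,-19 \right)} \right)}} = - \frac{433013}{309152} - \frac{449900}{-384} = \left(-433013\right) \frac{1}{309152} - - \frac{112475}{96} = - \frac{433013}{309152} + \frac{112475}{96} = \frac{67832621}{57966}$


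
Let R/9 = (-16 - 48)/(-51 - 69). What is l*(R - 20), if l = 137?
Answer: -10412/5 ≈ -2082.4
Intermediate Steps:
R = 24/5 (R = 9*((-16 - 48)/(-51 - 69)) = 9*(-64/(-120)) = 9*(-64*(-1/120)) = 9*(8/15) = 24/5 ≈ 4.8000)
l*(R - 20) = 137*(24/5 - 20) = 137*(-76/5) = -10412/5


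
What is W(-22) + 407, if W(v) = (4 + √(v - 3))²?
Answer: 398 + 40*I ≈ 398.0 + 40.0*I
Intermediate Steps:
W(v) = (4 + √(-3 + v))²
W(-22) + 407 = (4 + √(-3 - 22))² + 407 = (4 + √(-25))² + 407 = (4 + 5*I)² + 407 = 407 + (4 + 5*I)²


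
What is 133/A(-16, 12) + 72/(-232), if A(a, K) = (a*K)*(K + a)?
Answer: -3055/22272 ≈ -0.13717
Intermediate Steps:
A(a, K) = K*a*(K + a) (A(a, K) = (K*a)*(K + a) = K*a*(K + a))
133/A(-16, 12) + 72/(-232) = 133/((12*(-16)*(12 - 16))) + 72/(-232) = 133/((12*(-16)*(-4))) + 72*(-1/232) = 133/768 - 9/29 = -3055/22272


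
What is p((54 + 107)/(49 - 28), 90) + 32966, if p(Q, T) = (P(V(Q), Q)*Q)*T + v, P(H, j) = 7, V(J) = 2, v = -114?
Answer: 37682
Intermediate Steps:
p(Q, T) = -114 + 7*Q*T (p(Q, T) = (7*Q)*T - 114 = 7*Q*T - 114 = -114 + 7*Q*T)
p((54 + 107)/(49 - 28), 90) + 32966 = (-114 + 7*((54 + 107)/(49 - 28))*90) + 32966 = (-114 + 7*(161/21)*90) + 32966 = (-114 + 7*(161*(1/21))*90) + 32966 = (-114 + 7*(23/3)*90) + 32966 = (-114 + 4830) + 32966 = 4716 + 32966 = 37682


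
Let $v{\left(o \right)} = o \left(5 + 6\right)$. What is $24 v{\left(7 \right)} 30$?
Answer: $55440$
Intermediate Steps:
$v{\left(o \right)} = 11 o$ ($v{\left(o \right)} = o 11 = 11 o$)
$24 v{\left(7 \right)} 30 = 24 \cdot 11 \cdot 7 \cdot 30 = 24 \cdot 77 \cdot 30 = 1848 \cdot 30 = 55440$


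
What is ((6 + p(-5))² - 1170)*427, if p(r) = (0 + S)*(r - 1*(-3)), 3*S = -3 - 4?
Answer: -4059062/9 ≈ -4.5101e+5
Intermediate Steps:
S = -7/3 (S = (-3 - 4)/3 = (⅓)*(-7) = -7/3 ≈ -2.3333)
p(r) = -7 - 7*r/3 (p(r) = (0 - 7/3)*(r - 1*(-3)) = -7*(r + 3)/3 = -7*(3 + r)/3 = -7 - 7*r/3)
((6 + p(-5))² - 1170)*427 = ((6 + (-7 - 7/3*(-5)))² - 1170)*427 = ((6 + (-7 + 35/3))² - 1170)*427 = ((6 + 14/3)² - 1170)*427 = ((32/3)² - 1170)*427 = (1024/9 - 1170)*427 = -9506/9*427 = -4059062/9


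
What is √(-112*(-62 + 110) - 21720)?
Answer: 2*I*√6774 ≈ 164.61*I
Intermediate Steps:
√(-112*(-62 + 110) - 21720) = √(-112*48 - 21720) = √(-5376 - 21720) = √(-27096) = 2*I*√6774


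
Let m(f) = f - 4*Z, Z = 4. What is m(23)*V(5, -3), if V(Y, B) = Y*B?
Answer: -105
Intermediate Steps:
m(f) = -16 + f (m(f) = f - 4*4 = f - 16 = -16 + f)
V(Y, B) = B*Y
m(23)*V(5, -3) = (-16 + 23)*(-3*5) = 7*(-15) = -105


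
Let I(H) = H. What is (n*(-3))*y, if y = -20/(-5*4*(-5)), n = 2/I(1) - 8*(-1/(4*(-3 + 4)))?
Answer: 12/5 ≈ 2.4000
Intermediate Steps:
n = 4 (n = 2/1 - 8*(-1/(4*(-3 + 4))) = 2*1 - 8/((-4*1)) = 2 - 8/(-4) = 2 - 8*(-¼) = 2 + 2 = 4)
y = -⅕ (y = -20/((-20*(-5))) = -20/100 = -20*1/100 = -⅕ ≈ -0.20000)
(n*(-3))*y = (4*(-3))*(-⅕) = -12*(-⅕) = 12/5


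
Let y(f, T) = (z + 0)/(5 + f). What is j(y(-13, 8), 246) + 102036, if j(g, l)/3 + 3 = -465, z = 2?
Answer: 100632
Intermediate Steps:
y(f, T) = 2/(5 + f) (y(f, T) = (2 + 0)/(5 + f) = 2/(5 + f))
j(g, l) = -1404 (j(g, l) = -9 + 3*(-465) = -9 - 1395 = -1404)
j(y(-13, 8), 246) + 102036 = -1404 + 102036 = 100632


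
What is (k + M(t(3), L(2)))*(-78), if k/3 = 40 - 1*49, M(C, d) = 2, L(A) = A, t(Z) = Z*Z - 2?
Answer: 1950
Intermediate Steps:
t(Z) = -2 + Z² (t(Z) = Z² - 2 = -2 + Z²)
k = -27 (k = 3*(40 - 1*49) = 3*(40 - 49) = 3*(-9) = -27)
(k + M(t(3), L(2)))*(-78) = (-27 + 2)*(-78) = -25*(-78) = 1950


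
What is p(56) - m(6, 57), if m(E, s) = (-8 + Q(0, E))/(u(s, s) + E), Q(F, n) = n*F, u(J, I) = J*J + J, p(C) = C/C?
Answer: 415/414 ≈ 1.0024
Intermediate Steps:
p(C) = 1
u(J, I) = J + J² (u(J, I) = J² + J = J + J²)
Q(F, n) = F*n
m(E, s) = -8/(E + s*(1 + s)) (m(E, s) = (-8 + 0*E)/(s*(1 + s) + E) = (-8 + 0)/(E + s*(1 + s)) = -8/(E + s*(1 + s)))
p(56) - m(6, 57) = 1 - (-8)/(6 + 57*(1 + 57)) = 1 - (-8)/(6 + 57*58) = 1 - (-8)/(6 + 3306) = 1 - (-8)/3312 = 1 - 1*(-1/414) = 1 + 1/414 = 415/414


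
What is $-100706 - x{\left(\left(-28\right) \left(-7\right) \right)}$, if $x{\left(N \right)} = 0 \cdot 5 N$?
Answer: $-100706$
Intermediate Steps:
$x{\left(N \right)} = 0$ ($x{\left(N \right)} = 0 N = 0$)
$-100706 - x{\left(\left(-28\right) \left(-7\right) \right)} = -100706 - 0 = -100706 + 0 = -100706$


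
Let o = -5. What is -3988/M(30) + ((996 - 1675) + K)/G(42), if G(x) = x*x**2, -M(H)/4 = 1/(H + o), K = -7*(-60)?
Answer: 263806163/10584 ≈ 24925.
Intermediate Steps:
K = 420
M(H) = -4/(-5 + H) (M(H) = -4/(H - 5) = -4/(-5 + H))
G(x) = x**3
-3988/M(30) + ((996 - 1675) + K)/G(42) = -3988/((-4/(-5 + 30))) + ((996 - 1675) + 420)/(42**3) = -3988/((-4/25)) + (-679 + 420)/74088 = -3988/((-4*1/25)) - 259*1/74088 = -3988/(-4/25) - 37/10584 = -3988*(-25/4) - 37/10584 = 24925 - 37/10584 = 263806163/10584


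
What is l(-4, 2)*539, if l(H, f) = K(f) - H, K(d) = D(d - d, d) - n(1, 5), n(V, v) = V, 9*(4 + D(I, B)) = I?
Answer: -539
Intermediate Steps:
D(I, B) = -4 + I/9
K(d) = -5 (K(d) = (-4 + (d - d)/9) - 1*1 = (-4 + (⅑)*0) - 1 = (-4 + 0) - 1 = -4 - 1 = -5)
l(H, f) = -5 - H
l(-4, 2)*539 = (-5 - 1*(-4))*539 = (-5 + 4)*539 = -1*539 = -539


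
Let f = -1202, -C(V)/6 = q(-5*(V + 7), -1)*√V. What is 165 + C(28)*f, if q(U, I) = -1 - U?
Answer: 165 + 2509776*√7 ≈ 6.6404e+6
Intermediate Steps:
C(V) = -6*√V*(34 + 5*V) (C(V) = -6*(-1 - (-5)*(V + 7))*√V = -6*(-1 - (-5)*(7 + V))*√V = -6*(-1 - (-35 - 5*V))*√V = -6*(-1 + (35 + 5*V))*√V = -6*(34 + 5*V)*√V = -6*√V*(34 + 5*V))
165 + C(28)*f = 165 + (√28*(-204 - 30*28))*(-1202) = 165 + ((2*√7)*(-204 - 840))*(-1202) = 165 + ((2*√7)*(-1044))*(-1202) = 165 - 2088*√7*(-1202) = 165 + 2509776*√7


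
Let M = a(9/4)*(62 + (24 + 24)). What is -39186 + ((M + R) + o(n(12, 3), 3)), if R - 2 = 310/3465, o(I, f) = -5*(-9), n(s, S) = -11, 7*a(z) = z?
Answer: -54197525/1386 ≈ -39104.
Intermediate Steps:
a(z) = z/7
o(I, f) = 45
R = 1448/693 (R = 2 + 310/3465 = 2 + 310*(1/3465) = 2 + 62/693 = 1448/693 ≈ 2.0895)
M = 495/14 (M = ((9/4)/7)*(62 + (24 + 24)) = ((9*(¼))/7)*(62 + 48) = ((⅐)*(9/4))*110 = (9/28)*110 = 495/14 ≈ 35.357)
-39186 + ((M + R) + o(n(12, 3), 3)) = -39186 + ((495/14 + 1448/693) + 45) = -39186 + (51901/1386 + 45) = -39186 + 114271/1386 = -54197525/1386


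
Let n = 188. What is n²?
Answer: 35344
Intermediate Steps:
n² = 188² = 35344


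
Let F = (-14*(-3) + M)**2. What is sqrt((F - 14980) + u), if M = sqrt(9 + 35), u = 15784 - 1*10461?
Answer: sqrt(-7849 + 168*sqrt(11)) ≈ 85.392*I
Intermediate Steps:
u = 5323 (u = 15784 - 10461 = 5323)
M = 2*sqrt(11) (M = sqrt(44) = 2*sqrt(11) ≈ 6.6332)
F = (42 + 2*sqrt(11))**2 (F = (-14*(-3) + 2*sqrt(11))**2 = (42 + 2*sqrt(11))**2 ≈ 2365.2)
sqrt((F - 14980) + u) = sqrt(((1808 + 168*sqrt(11)) - 14980) + 5323) = sqrt((-13172 + 168*sqrt(11)) + 5323) = sqrt(-7849 + 168*sqrt(11))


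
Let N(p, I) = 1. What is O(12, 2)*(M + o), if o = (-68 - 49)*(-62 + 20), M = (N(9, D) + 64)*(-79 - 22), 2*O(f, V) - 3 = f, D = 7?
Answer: -24765/2 ≈ -12383.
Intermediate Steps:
O(f, V) = 3/2 + f/2
M = -6565 (M = (1 + 64)*(-79 - 22) = 65*(-101) = -6565)
o = 4914 (o = -117*(-42) = 4914)
O(12, 2)*(M + o) = (3/2 + (1/2)*12)*(-6565 + 4914) = (3/2 + 6)*(-1651) = (15/2)*(-1651) = -24765/2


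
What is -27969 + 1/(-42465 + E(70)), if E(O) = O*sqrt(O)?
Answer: -10085247882498/360586645 - 14*sqrt(70)/360586645 ≈ -27969.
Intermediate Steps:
E(O) = O**(3/2)
-27969 + 1/(-42465 + E(70)) = -27969 + 1/(-42465 + 70**(3/2)) = -27969 + 1/(-42465 + 70*sqrt(70))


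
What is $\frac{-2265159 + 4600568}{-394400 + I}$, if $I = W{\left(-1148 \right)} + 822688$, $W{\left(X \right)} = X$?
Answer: $\frac{2335409}{427140} \approx 5.4676$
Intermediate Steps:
$I = 821540$ ($I = -1148 + 822688 = 821540$)
$\frac{-2265159 + 4600568}{-394400 + I} = \frac{-2265159 + 4600568}{-394400 + 821540} = \frac{2335409}{427140}$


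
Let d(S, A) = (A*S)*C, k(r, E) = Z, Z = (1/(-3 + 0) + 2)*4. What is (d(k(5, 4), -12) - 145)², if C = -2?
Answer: 225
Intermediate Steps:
Z = 20/3 (Z = (1/(-3) + 2)*4 = (-⅓ + 2)*4 = (5/3)*4 = 20/3 ≈ 6.6667)
k(r, E) = 20/3
d(S, A) = -2*A*S (d(S, A) = (A*S)*(-2) = -2*A*S)
(d(k(5, 4), -12) - 145)² = (-2*(-12)*20/3 - 145)² = (160 - 145)² = 15² = 225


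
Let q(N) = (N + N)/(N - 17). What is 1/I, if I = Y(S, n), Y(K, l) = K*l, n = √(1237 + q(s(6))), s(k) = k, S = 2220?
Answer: √149545/30180900 ≈ 1.2813e-5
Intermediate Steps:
q(N) = 2*N/(-17 + N) (q(N) = (2*N)/(-17 + N) = 2*N/(-17 + N))
n = √149545/11 (n = √(1237 + 2*6/(-17 + 6)) = √(1237 + 2*6/(-11)) = √(1237 + 2*6*(-1/11)) = √(1237 - 12/11) = √(13595/11) = √149545/11 ≈ 35.156)
I = 2220*√149545/11 (I = 2220*(√149545/11) = 2220*√149545/11 ≈ 78045.)
1/I = 1/(2220*√149545/11) = √149545/30180900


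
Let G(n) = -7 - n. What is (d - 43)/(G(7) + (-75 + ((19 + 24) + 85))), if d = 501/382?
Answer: -1225/1146 ≈ -1.0689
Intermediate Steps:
d = 501/382 (d = 501*(1/382) = 501/382 ≈ 1.3115)
(d - 43)/(G(7) + (-75 + ((19 + 24) + 85))) = (501/382 - 43)/((-7 - 1*7) + (-75 + ((19 + 24) + 85))) = -15925/(382*((-7 - 7) + (-75 + (43 + 85)))) = -15925/(382*(-14 + (-75 + 128))) = -15925/(382*(-14 + 53)) = -15925/382/39 = -15925/382*1/39 = -1225/1146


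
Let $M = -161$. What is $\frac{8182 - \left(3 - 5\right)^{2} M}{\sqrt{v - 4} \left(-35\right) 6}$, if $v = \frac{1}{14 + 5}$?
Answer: $\frac{1471 i \sqrt{57}}{525} \approx 21.154 i$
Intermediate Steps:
$v = \frac{1}{19} \approx 0.052632$
$\frac{8182 - \left(3 - 5\right)^{2} M}{\sqrt{v - 4} \left(-35\right) 6} = \frac{8182 - \left(3 - 5\right)^{2} \left(-161\right)}{\sqrt{\frac{1}{19} - 4} \left(-35\right) 6} = \frac{8182 - \left(-2\right)^{2} \left(-161\right)}{\sqrt{- \frac{75}{19}} \left(-35\right) 6} = \frac{8182 - 4 \left(-161\right)}{\frac{5 i \sqrt{57}}{19} \left(-35\right) 6} = \frac{8182 - -644}{- \frac{175 i \sqrt{57}}{19} \cdot 6} = \frac{8182 + 644}{\left(- \frac{1050}{19}\right) i \sqrt{57}} = 8826 \frac{i \sqrt{57}}{3150} = \frac{1471 i \sqrt{57}}{525}$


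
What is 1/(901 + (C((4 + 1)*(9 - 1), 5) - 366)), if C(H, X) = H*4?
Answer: 1/695 ≈ 0.0014388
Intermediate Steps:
C(H, X) = 4*H
1/(901 + (C((4 + 1)*(9 - 1), 5) - 366)) = 1/(901 + (4*((4 + 1)*(9 - 1)) - 366)) = 1/(901 + (4*(5*8) - 366)) = 1/(901 + (4*40 - 366)) = 1/(901 + (160 - 366)) = 1/(901 - 206) = 1/695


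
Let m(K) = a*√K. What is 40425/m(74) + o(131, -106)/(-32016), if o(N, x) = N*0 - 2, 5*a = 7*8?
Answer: 1/16008 + 28875*√74/592 ≈ 419.58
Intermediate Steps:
a = 56/5 (a = (7*8)/5 = (⅕)*56 = 56/5 ≈ 11.200)
o(N, x) = -2 (o(N, x) = 0 - 2 = -2)
m(K) = 56*√K/5
40425/m(74) + o(131, -106)/(-32016) = 40425/((56*√74/5)) - 2/(-32016) = 40425*(5*√74/4144) - 2*(-1/32016) = 28875*√74/592 + 1/16008 = 1/16008 + 28875*√74/592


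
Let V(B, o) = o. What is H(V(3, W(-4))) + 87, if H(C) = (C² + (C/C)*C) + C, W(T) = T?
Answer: 95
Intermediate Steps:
H(C) = C² + 2*C (H(C) = (C² + 1*C) + C = (C² + C) + C = (C + C²) + C = C² + 2*C)
H(V(3, W(-4))) + 87 = -4*(2 - 4) + 87 = -4*(-2) + 87 = 8 + 87 = 95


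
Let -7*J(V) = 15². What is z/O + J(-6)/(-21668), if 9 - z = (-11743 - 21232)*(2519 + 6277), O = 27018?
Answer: 7332223843289/682997028 ≈ 10735.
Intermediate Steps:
J(V) = -225/7 (J(V) = -⅐*15² = -⅐*225 = -225/7)
z = 290048109 (z = 9 - (-11743 - 21232)*(2519 + 6277) = 9 - (-32975)*8796 = 9 - 1*(-290048100) = 9 + 290048100 = 290048109)
z/O + J(-6)/(-21668) = 290048109/27018 - 225/7/(-21668) = 290048109*(1/27018) - 225/7*(-1/21668) = 96682703/9006 + 225/151676 = 7332223843289/682997028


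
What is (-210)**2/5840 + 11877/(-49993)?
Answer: 106766481/14597956 ≈ 7.3138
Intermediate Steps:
(-210)**2/5840 + 11877/(-49993) = 44100*(1/5840) + 11877*(-1/49993) = 2205/292 - 11877/49993 = 106766481/14597956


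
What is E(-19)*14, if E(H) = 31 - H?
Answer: 700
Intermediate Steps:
E(-19)*14 = (31 - 1*(-19))*14 = (31 + 19)*14 = 50*14 = 700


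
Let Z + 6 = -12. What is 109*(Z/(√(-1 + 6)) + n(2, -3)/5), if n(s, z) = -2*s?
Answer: -436/5 - 1962*√5/5 ≈ -964.63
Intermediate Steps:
Z = -18 (Z = -6 - 12 = -18)
109*(Z/(√(-1 + 6)) + n(2, -3)/5) = 109*(-18/√(-1 + 6) - 2*2/5) = 109*(-18*√5/5 - 4*⅕) = 109*(-18*√5/5 - ⅘) = 109*(-⅘ - 18*√5/5) = -436/5 - 1962*√5/5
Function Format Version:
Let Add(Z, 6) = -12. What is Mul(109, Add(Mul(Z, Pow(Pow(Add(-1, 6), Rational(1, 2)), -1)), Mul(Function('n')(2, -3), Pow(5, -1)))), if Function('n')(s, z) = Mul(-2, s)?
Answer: Add(Rational(-436, 5), Mul(Rational(-1962, 5), Pow(5, Rational(1, 2)))) ≈ -964.63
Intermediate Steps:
Z = -18 (Z = Add(-6, -12) = -18)
Mul(109, Add(Mul(Z, Pow(Pow(Add(-1, 6), Rational(1, 2)), -1)), Mul(Function('n')(2, -3), Pow(5, -1)))) = Mul(109, Add(Mul(-18, Pow(Pow(Add(-1, 6), Rational(1, 2)), -1)), Mul(Mul(-2, 2), Pow(5, -1)))) = Mul(109, Add(Mul(-18, Pow(Pow(5, Rational(1, 2)), -1)), Mul(-4, Rational(1, 5)))) = Mul(109, Add(Mul(-18, Mul(Rational(1, 5), Pow(5, Rational(1, 2)))), Rational(-4, 5))) = Mul(109, Add(Mul(Rational(-18, 5), Pow(5, Rational(1, 2))), Rational(-4, 5))) = Mul(109, Add(Rational(-4, 5), Mul(Rational(-18, 5), Pow(5, Rational(1, 2))))) = Add(Rational(-436, 5), Mul(Rational(-1962, 5), Pow(5, Rational(1, 2))))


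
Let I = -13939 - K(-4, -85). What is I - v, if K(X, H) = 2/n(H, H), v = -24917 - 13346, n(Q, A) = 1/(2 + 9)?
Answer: 24302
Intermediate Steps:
n(Q, A) = 1/11
v = -38263
K(X, H) = 22 (K(X, H) = 2/(1/11) = 2*11 = 22)
I = -13961 (I = -13939 - 1*22 = -13939 - 22 = -13961)
I - v = -13961 - 1*(-38263) = -13961 + 38263 = 24302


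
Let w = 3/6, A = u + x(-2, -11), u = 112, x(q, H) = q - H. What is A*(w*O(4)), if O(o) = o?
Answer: 242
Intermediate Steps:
A = 121 (A = 112 + (-2 - 1*(-11)) = 112 + (-2 + 11) = 112 + 9 = 121)
w = 1/2 (w = 3*(1/6) = 1/2 ≈ 0.50000)
A*(w*O(4)) = 121*((1/2)*4) = 121*2 = 242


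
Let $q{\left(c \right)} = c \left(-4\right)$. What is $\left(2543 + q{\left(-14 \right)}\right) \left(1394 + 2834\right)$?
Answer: $10988572$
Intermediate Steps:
$q{\left(c \right)} = - 4 c$
$\left(2543 + q{\left(-14 \right)}\right) \left(1394 + 2834\right) = \left(2543 - -56\right) \left(1394 + 2834\right) = \left(2543 + 56\right) 4228 = 2599 \cdot 4228 = 10988572$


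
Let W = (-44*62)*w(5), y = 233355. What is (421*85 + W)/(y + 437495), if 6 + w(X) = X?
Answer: 38513/670850 ≈ 0.057409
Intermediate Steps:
w(X) = -6 + X
W = 2728 (W = (-44*62)*(-6 + 5) = -2728*(-1) = 2728)
(421*85 + W)/(y + 437495) = (421*85 + 2728)/(233355 + 437495) = (35785 + 2728)/670850 = 38513*(1/670850) = 38513/670850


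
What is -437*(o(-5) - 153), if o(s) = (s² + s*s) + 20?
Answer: 36271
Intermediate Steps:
o(s) = 20 + 2*s² (o(s) = (s² + s²) + 20 = 2*s² + 20 = 20 + 2*s²)
-437*(o(-5) - 153) = -437*((20 + 2*(-5)²) - 153) = -437*((20 + 2*25) - 153) = -437*((20 + 50) - 153) = -437*(70 - 153) = -437*(-83) = 36271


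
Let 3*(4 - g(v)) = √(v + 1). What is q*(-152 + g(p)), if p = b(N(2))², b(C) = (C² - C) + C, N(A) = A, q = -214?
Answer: 31672 + 214*√17/3 ≈ 31966.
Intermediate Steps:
b(C) = C²
p = 16 (p = (2²)² = 4² = 16)
g(v) = 4 - √(1 + v)/3 (g(v) = 4 - √(v + 1)/3 = 4 - √(1 + v)/3)
q*(-152 + g(p)) = -214*(-152 + (4 - √(1 + 16)/3)) = -214*(-152 + (4 - √17/3)) = -214*(-148 - √17/3) = 31672 + 214*√17/3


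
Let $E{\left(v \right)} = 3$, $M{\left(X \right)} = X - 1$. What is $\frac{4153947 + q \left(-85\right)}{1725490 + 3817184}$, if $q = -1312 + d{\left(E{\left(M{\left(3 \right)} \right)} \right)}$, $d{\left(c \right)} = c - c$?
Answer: $\frac{4265467}{5542674} \approx 0.76957$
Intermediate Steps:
$M{\left(X \right)} = -1 + X$
$d{\left(c \right)} = 0$
$q = -1312$ ($q = -1312 + 0 = -1312$)
$\frac{4153947 + q \left(-85\right)}{1725490 + 3817184} = \frac{4153947 - -111520}{1725490 + 3817184} = \frac{4153947 + 111520}{5542674} = 4265467 \cdot \frac{1}{5542674} = \frac{4265467}{5542674}$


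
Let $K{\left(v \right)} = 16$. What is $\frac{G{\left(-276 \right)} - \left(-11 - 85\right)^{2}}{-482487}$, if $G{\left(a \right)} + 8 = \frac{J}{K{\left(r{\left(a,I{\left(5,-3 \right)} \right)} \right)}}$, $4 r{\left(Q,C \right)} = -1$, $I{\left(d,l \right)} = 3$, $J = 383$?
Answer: $\frac{49067}{2573264} \approx 0.019068$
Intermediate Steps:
$r{\left(Q,C \right)} = - \frac{1}{4}$ ($r{\left(Q,C \right)} = \frac{1}{4} \left(-1\right) = - \frac{1}{4}$)
$G{\left(a \right)} = \frac{255}{16}$ ($G{\left(a \right)} = -8 + \frac{383}{16} = \frac{255}{16}$)
$\frac{G{\left(-276 \right)} - \left(-11 - 85\right)^{2}}{-482487} = \frac{\frac{255}{16} - \left(-11 - 85\right)^{2}}{-482487} = \left(\frac{255}{16} - \left(-96\right)^{2}\right) \left(- \frac{1}{482487}\right) = \left(\frac{255}{16} - 9216\right) \left(- \frac{1}{482487}\right) = \left(- \frac{147201}{16}\right) \left(- \frac{1}{482487}\right) = \frac{49067}{2573264}$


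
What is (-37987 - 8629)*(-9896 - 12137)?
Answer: 1027090328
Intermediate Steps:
(-37987 - 8629)*(-9896 - 12137) = -46616*(-22033) = 1027090328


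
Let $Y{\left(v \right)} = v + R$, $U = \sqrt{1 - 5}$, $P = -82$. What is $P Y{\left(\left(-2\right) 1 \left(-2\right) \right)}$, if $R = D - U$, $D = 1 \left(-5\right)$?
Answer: $82 + 164 i \approx 82.0 + 164.0 i$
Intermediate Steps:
$U = 2 i$ ($U = \sqrt{-4} = 2 i \approx 2.0 i$)
$D = -5$
$R = -5 - 2 i \approx -5.0 - 2.0 i$
$Y{\left(v \right)} = -5 + v - 2 i$ ($Y{\left(v \right)} = v - \left(5 + 2 i\right) = -5 + v - 2 i$)
$P Y{\left(\left(-2\right) 1 \left(-2\right) \right)} = - 82 \left(-5 + \left(-2\right) 1 \left(-2\right) - 2 i\right) = - 82 \left(-5 - -4 - 2 i\right) = - 82 \left(-5 + 4 - 2 i\right) = - 82 \left(-1 - 2 i\right) = 82 + 164 i$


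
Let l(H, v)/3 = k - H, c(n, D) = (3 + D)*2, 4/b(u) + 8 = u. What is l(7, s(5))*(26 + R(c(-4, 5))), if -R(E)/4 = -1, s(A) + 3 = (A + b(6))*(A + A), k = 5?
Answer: -180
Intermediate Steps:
b(u) = 4/(-8 + u)
s(A) = -3 + 2*A*(-2 + A) (s(A) = -3 + (A + 4/(-8 + 6))*(A + A) = -3 + (A + 4/(-2))*(2*A) = -3 + (A + 4*(-½))*(2*A) = -3 + (A - 2)*(2*A) = -3 + (-2 + A)*(2*A) = -3 + 2*A*(-2 + A))
c(n, D) = 6 + 2*D
R(E) = 4 (R(E) = -4*(-1) = 4)
l(H, v) = 15 - 3*H (l(H, v) = 3*(5 - H) = 15 - 3*H)
l(7, s(5))*(26 + R(c(-4, 5))) = (15 - 3*7)*(26 + 4) = (15 - 21)*30 = -6*30 = -180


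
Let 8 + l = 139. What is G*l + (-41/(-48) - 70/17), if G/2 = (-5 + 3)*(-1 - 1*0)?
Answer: 424921/816 ≈ 520.74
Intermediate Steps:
l = 131 (l = -8 + 139 = 131)
G = 4 (G = 2*((-5 + 3)*(-1 - 1*0)) = 2*(-2*(-1 + 0)) = 2*(-2*(-1)) = 2*2 = 4)
G*l + (-41/(-48) - 70/17) = 4*131 + (-41/(-48) - 70/17) = 524 + (-41*(-1/48) - 70*1/17) = 524 + (41/48 - 70/17) = 524 - 2663/816 = 424921/816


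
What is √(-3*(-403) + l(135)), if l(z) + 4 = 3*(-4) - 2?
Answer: √1191 ≈ 34.511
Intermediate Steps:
l(z) = -18 (l(z) = -4 + (3*(-4) - 2) = -4 + (-12 - 2) = -4 - 14 = -18)
√(-3*(-403) + l(135)) = √(-3*(-403) - 18) = √(1209 - 18) = √1191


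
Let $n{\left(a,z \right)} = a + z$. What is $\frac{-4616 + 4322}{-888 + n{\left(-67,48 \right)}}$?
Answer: $\frac{294}{907} \approx 0.32415$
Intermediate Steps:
$\frac{-4616 + 4322}{-888 + n{\left(-67,48 \right)}} = \frac{-4616 + 4322}{-888 + \left(-67 + 48\right)} = - \frac{294}{-888 - 19} = - \frac{294}{-907} = \left(-294\right) \left(- \frac{1}{907}\right) = \frac{294}{907}$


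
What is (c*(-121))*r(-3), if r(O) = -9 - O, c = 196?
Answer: 142296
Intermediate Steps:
(c*(-121))*r(-3) = (196*(-121))*(-9 - 1*(-3)) = -23716*(-9 + 3) = -23716*(-6) = 142296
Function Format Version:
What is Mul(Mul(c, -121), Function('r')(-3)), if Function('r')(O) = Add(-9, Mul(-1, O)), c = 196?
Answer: 142296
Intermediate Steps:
Mul(Mul(c, -121), Function('r')(-3)) = Mul(Mul(196, -121), Add(-9, Mul(-1, -3))) = Mul(-23716, Add(-9, 3)) = Mul(-23716, -6) = 142296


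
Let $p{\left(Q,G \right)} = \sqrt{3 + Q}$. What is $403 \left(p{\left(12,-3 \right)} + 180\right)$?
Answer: $72540 + 403 \sqrt{15} \approx 74101.0$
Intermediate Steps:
$403 \left(p{\left(12,-3 \right)} + 180\right) = 403 \left(\sqrt{3 + 12} + 180\right) = 403 \left(\sqrt{15} + 180\right) = 403 \left(180 + \sqrt{15}\right) = 72540 + 403 \sqrt{15}$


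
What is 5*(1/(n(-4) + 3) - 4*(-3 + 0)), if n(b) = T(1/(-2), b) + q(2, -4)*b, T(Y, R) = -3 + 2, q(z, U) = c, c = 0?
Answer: 125/2 ≈ 62.500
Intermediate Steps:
q(z, U) = 0
T(Y, R) = -1
n(b) = -1 (n(b) = -1 + 0*b = -1 + 0 = -1)
5*(1/(n(-4) + 3) - 4*(-3 + 0)) = 5*(1/(-1 + 3) - 4*(-3 + 0)) = 5*(1/2 - 4*(-3)) = 5*(½ + 12) = 5*(25/2) = 125/2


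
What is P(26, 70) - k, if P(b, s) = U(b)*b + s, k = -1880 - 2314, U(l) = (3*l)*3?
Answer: 10348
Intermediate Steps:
U(l) = 9*l
k = -4194
P(b, s) = s + 9*b² (P(b, s) = (9*b)*b + s = 9*b² + s = s + 9*b²)
P(26, 70) - k = (70 + 9*26²) - 1*(-4194) = (70 + 9*676) + 4194 = (70 + 6084) + 4194 = 6154 + 4194 = 10348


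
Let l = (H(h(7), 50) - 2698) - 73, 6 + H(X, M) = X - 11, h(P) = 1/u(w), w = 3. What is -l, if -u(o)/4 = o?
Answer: 33457/12 ≈ 2788.1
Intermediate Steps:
u(o) = -4*o
h(P) = -1/12 (h(P) = 1/(-4*3) = 1/(-12) = -1/12)
H(X, M) = -17 + X (H(X, M) = -6 + (X - 11) = -6 + (-11 + X) = -17 + X)
l = -33457/12 (l = ((-17 - 1/12) - 2698) - 73 = (-205/12 - 2698) - 73 = -32581/12 - 73 = -33457/12 ≈ -2788.1)
-l = -1*(-33457/12) = 33457/12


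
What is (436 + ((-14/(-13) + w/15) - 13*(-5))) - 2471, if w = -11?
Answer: -384083/195 ≈ -1969.7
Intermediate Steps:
(436 + ((-14/(-13) + w/15) - 13*(-5))) - 2471 = (436 + ((-14/(-13) - 11/15) - 13*(-5))) - 2471 = (436 + ((-14*(-1/13) - 11*1/15) + 65)) - 2471 = (436 + ((14/13 - 11/15) + 65)) - 2471 = (436 + (67/195 + 65)) - 2471 = (436 + 12742/195) - 2471 = 97762/195 - 2471 = -384083/195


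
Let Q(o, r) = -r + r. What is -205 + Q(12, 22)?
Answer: -205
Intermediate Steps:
Q(o, r) = 0
-205 + Q(12, 22) = -205 + 0 = -205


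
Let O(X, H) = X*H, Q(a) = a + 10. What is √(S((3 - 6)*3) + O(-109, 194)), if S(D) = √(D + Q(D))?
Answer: √(-21146 + 2*I*√2) ≈ 0.0097 + 145.42*I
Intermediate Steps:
Q(a) = 10 + a
S(D) = √(10 + 2*D) (S(D) = √(D + (10 + D)) = √(10 + 2*D))
O(X, H) = H*X
√(S((3 - 6)*3) + O(-109, 194)) = √(√(10 + 2*((3 - 6)*3)) + 194*(-109)) = √(√(10 + 2*(-3*3)) - 21146) = √(√(10 + 2*(-9)) - 21146) = √(√(10 - 18) - 21146) = √(√(-8) - 21146) = √(2*I*√2 - 21146) = √(-21146 + 2*I*√2)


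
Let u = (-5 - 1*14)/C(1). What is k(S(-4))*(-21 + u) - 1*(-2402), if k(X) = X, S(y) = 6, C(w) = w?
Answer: 2162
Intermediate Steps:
u = -19 (u = (-5 - 1*14)/1 = (-5 - 14)*1 = -19*1 = -19)
k(S(-4))*(-21 + u) - 1*(-2402) = 6*(-21 - 19) - 1*(-2402) = 6*(-40) + 2402 = -240 + 2402 = 2162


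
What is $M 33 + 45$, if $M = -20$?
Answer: $-615$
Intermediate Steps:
$M 33 + 45 = \left(-20\right) 33 + 45 = -660 + 45 = -615$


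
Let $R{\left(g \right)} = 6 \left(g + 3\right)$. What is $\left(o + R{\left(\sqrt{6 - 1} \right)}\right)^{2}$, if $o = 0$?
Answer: $504 + 216 \sqrt{5} \approx 986.99$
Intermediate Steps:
$R{\left(g \right)} = 18 + 6 g$ ($R{\left(g \right)} = 6 \left(3 + g\right) = 18 + 6 g$)
$\left(o + R{\left(\sqrt{6 - 1} \right)}\right)^{2} = \left(0 + \left(18 + 6 \sqrt{6 - 1}\right)\right)^{2} = \left(0 + \left(18 + 6 \sqrt{5}\right)\right)^{2} = \left(18 + 6 \sqrt{5}\right)^{2}$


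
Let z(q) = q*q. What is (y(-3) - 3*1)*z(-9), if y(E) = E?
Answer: -486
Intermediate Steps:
z(q) = q²
(y(-3) - 3*1)*z(-9) = (-3 - 3*1)*(-9)² = (-3 - 3)*81 = -6*81 = -486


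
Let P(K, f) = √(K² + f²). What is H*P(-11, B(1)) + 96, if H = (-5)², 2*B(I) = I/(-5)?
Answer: 96 + 5*√12101/2 ≈ 371.01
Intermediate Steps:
B(I) = -I/10 (B(I) = (I/(-5))/2 = (I*(-⅕))/2 = (-I/5)/2 = -I/10)
H = 25
H*P(-11, B(1)) + 96 = 25*√((-11)² + (-⅒*1)²) + 96 = 25*√(121 + (-⅒)²) + 96 = 25*√(121 + 1/100) + 96 = 25*√(12101/100) + 96 = 25*(√12101/10) + 96 = 5*√12101/2 + 96 = 96 + 5*√12101/2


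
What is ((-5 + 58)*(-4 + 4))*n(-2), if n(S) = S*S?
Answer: 0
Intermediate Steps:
n(S) = S²
((-5 + 58)*(-4 + 4))*n(-2) = ((-5 + 58)*(-4 + 4))*(-2)² = (53*0)*4 = 0*4 = 0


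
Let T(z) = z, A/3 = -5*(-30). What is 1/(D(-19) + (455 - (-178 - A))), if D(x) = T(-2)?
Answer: 1/1081 ≈ 0.00092507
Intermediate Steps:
A = 450 (A = 3*(-5*(-30)) = 3*150 = 450)
D(x) = -2
1/(D(-19) + (455 - (-178 - A))) = 1/(-2 + (455 - (-178 - 1*450))) = 1/(-2 + (455 - (-178 - 450))) = 1/(-2 + (455 - 1*(-628))) = 1/(-2 + (455 + 628)) = 1/(-2 + 1083) = 1/1081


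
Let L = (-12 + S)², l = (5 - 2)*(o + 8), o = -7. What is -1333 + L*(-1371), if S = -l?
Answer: -309808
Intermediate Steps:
l = 3 (l = (5 - 2)*(-7 + 8) = 3*1 = 3)
S = -3 (S = -1*3 = -3)
L = 225 (L = (-12 - 3)² = (-15)² = 225)
-1333 + L*(-1371) = -1333 + 225*(-1371) = -1333 - 308475 = -309808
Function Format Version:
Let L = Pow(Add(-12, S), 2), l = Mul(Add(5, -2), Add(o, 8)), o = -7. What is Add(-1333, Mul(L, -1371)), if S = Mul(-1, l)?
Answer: -309808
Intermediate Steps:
l = 3 (l = Mul(Add(5, -2), Add(-7, 8)) = Mul(3, 1) = 3)
S = -3 (S = Mul(-1, 3) = -3)
L = 225 (L = Pow(Add(-12, -3), 2) = Pow(-15, 2) = 225)
Add(-1333, Mul(L, -1371)) = Add(-1333, Mul(225, -1371)) = Add(-1333, -308475) = -309808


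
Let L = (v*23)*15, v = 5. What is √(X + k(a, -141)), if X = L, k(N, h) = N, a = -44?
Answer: 41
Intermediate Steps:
L = 1725 (L = (5*23)*15 = 115*15 = 1725)
X = 1725
√(X + k(a, -141)) = √(1725 - 44) = √1681 = 41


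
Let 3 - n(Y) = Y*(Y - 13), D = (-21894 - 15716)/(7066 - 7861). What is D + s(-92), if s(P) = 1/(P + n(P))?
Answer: 73331819/1550091 ≈ 47.308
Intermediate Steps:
D = 7522/159 (D = -37610/(-795) = -37610*(-1/795) = 7522/159 ≈ 47.308)
n(Y) = 3 - Y*(-13 + Y) (n(Y) = 3 - Y*(Y - 13) = 3 - Y*(-13 + Y))
s(P) = 1/(3 - P² + 14*P) (s(P) = 1/(P + (3 - P² + 13*P)) = 1/(3 - P² + 14*P))
D + s(-92) = 7522/159 + 1/(3 - 1*(-92)² + 14*(-92)) = 7522/159 + 1/(3 - 1*8464 - 1288) = 7522/159 + 1/(3 - 8464 - 1288) = 7522/159 + 1/(-9749) = 7522/159 - 1/9749 = 73331819/1550091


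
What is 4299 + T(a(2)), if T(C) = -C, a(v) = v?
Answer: 4297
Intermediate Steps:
4299 + T(a(2)) = 4299 - 1*2 = 4299 - 2 = 4297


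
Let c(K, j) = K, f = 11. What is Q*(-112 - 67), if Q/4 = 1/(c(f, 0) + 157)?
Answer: -179/42 ≈ -4.2619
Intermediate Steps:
Q = 1/42 (Q = 4/(11 + 157) = 4/168 = 4*(1/168) = 1/42 ≈ 0.023810)
Q*(-112 - 67) = (-112 - 67)/42 = (1/42)*(-179) = -179/42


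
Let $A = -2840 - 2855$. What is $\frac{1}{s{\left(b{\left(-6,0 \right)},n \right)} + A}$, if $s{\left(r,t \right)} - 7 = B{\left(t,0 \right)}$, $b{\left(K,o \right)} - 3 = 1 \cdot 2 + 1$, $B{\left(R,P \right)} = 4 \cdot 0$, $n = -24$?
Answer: $- \frac{1}{5688} \approx -0.00017581$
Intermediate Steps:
$B{\left(R,P \right)} = 0$
$b{\left(K,o \right)} = 6$ ($b{\left(K,o \right)} = 3 + \left(1 \cdot 2 + 1\right) = 3 + \left(2 + 1\right) = 3 + 3 = 6$)
$A = -5695$ ($A = -2840 - 2855 = -5695$)
$s{\left(r,t \right)} = 7$ ($s{\left(r,t \right)} = 7 + 0 = 7$)
$\frac{1}{s{\left(b{\left(-6,0 \right)},n \right)} + A} = \frac{1}{7 - 5695} = \frac{1}{-5688} = - \frac{1}{5688}$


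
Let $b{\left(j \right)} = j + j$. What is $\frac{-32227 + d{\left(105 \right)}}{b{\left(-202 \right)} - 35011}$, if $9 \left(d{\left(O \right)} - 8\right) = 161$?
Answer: $\frac{57962}{63747} \approx 0.90925$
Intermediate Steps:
$b{\left(j \right)} = 2 j$
$d{\left(O \right)} = \frac{233}{9}$ ($d{\left(O \right)} = 8 + \frac{1}{9} \cdot 161 = 8 + \frac{161}{9} = \frac{233}{9}$)
$\frac{-32227 + d{\left(105 \right)}}{b{\left(-202 \right)} - 35011} = \frac{-32227 + \frac{233}{9}}{2 \left(-202\right) - 35011} = - \frac{289810}{9 \left(-404 - 35011\right)} = - \frac{289810}{9 \left(-35415\right)} = \left(- \frac{289810}{9}\right) \left(- \frac{1}{35415}\right) = \frac{57962}{63747}$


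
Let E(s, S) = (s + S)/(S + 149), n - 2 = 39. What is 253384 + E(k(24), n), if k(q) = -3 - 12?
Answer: 24071493/95 ≈ 2.5338e+5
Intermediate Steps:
n = 41 (n = 2 + 39 = 41)
k(q) = -15
E(s, S) = (S + s)/(149 + S)
253384 + E(k(24), n) = 253384 + (41 - 15)/(149 + 41) = 253384 + 26/190 = 253384 + (1/190)*26 = 253384 + 13/95 = 24071493/95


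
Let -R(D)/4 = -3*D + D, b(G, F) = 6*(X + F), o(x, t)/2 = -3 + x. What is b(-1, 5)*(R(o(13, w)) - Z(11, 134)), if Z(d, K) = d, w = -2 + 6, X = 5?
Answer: 8940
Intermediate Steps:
w = 4
o(x, t) = -6 + 2*x (o(x, t) = 2*(-3 + x) = -6 + 2*x)
b(G, F) = 30 + 6*F (b(G, F) = 6*(5 + F) = 30 + 6*F)
R(D) = 8*D (R(D) = -4*(-3*D + D) = -(-8)*D = 8*D)
b(-1, 5)*(R(o(13, w)) - Z(11, 134)) = (30 + 6*5)*(8*(-6 + 2*13) - 1*11) = (30 + 30)*(8*(-6 + 26) - 11) = 60*(8*20 - 11) = 60*(160 - 11) = 60*149 = 8940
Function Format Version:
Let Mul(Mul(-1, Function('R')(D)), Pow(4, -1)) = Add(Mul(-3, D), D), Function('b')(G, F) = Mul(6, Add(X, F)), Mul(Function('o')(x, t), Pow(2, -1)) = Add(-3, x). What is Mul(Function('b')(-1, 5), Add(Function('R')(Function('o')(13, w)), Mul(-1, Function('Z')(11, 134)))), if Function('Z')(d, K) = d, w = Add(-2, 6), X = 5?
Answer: 8940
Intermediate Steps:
w = 4
Function('o')(x, t) = Add(-6, Mul(2, x)) (Function('o')(x, t) = Mul(2, Add(-3, x)) = Add(-6, Mul(2, x)))
Function('b')(G, F) = Add(30, Mul(6, F)) (Function('b')(G, F) = Mul(6, Add(5, F)) = Add(30, Mul(6, F)))
Function('R')(D) = Mul(8, D) (Function('R')(D) = Mul(-4, Add(Mul(-3, D), D)) = Mul(-4, Mul(-2, D)) = Mul(8, D))
Mul(Function('b')(-1, 5), Add(Function('R')(Function('o')(13, w)), Mul(-1, Function('Z')(11, 134)))) = Mul(Add(30, Mul(6, 5)), Add(Mul(8, Add(-6, Mul(2, 13))), Mul(-1, 11))) = Mul(Add(30, 30), Add(Mul(8, Add(-6, 26)), -11)) = Mul(60, Add(Mul(8, 20), -11)) = Mul(60, Add(160, -11)) = Mul(60, 149) = 8940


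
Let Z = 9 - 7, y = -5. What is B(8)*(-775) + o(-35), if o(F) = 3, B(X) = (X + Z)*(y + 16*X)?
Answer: -953247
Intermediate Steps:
Z = 2
B(X) = (-5 + 16*X)*(2 + X) (B(X) = (X + 2)*(-5 + 16*X) = (2 + X)*(-5 + 16*X) = (-5 + 16*X)*(2 + X))
B(8)*(-775) + o(-35) = (-10 + 16*8**2 + 27*8)*(-775) + 3 = (-10 + 16*64 + 216)*(-775) + 3 = (-10 + 1024 + 216)*(-775) + 3 = 1230*(-775) + 3 = -953250 + 3 = -953247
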